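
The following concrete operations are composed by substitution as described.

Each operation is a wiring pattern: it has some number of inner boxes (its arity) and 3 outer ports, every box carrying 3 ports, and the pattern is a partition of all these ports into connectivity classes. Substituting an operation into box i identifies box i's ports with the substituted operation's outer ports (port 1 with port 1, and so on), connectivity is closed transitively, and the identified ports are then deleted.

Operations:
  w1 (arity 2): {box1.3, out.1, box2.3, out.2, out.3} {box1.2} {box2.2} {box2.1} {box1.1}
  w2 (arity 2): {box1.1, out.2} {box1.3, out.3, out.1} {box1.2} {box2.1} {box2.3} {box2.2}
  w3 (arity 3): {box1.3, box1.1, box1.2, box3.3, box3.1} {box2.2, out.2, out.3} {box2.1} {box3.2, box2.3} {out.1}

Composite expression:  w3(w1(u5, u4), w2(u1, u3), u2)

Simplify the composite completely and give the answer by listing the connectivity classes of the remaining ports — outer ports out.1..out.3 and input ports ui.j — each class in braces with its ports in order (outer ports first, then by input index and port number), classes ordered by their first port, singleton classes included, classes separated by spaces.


Connectivity passes through glued w3-boundaries; trace each wire chain.
composing w1 on (u5, u4), with out.j its own outer ports: {out.1, out.2, out.3, u4.3, u5.3} {u4.1} {u4.2} {u5.1} {u5.2}
composing w2 on (u1, u3), with out.j its own outer ports: {out.1, out.3, u1.3} {out.2, u1.1} {u1.2} {u3.1} {u3.2} {u3.3}
composing w3 on (u5, u4, u1, u3, u2), with out.j its own outer ports: {out.1} {out.2, out.3, u1.1} {u1.2} {u1.3, u2.2} {u2.1, u2.3, u4.3, u5.3} {u3.1} {u3.2} {u3.3} {u4.1} {u4.2} {u5.1} {u5.2}

{out.1} {out.2, out.3, u1.1} {u1.2} {u1.3, u2.2} {u2.1, u2.3, u4.3, u5.3} {u3.1} {u3.2} {u3.3} {u4.1} {u4.2} {u5.1} {u5.2}


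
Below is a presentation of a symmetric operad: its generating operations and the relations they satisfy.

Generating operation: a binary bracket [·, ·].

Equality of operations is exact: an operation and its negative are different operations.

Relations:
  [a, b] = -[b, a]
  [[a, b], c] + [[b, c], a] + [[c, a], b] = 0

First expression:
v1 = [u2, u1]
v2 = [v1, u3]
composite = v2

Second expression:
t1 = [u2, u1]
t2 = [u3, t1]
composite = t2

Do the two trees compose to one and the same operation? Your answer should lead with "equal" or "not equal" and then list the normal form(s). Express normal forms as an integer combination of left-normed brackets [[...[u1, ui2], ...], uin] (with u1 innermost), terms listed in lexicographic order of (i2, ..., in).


not equal: they reduce to -[[u1, u2], u3] and [[u1, u2], u3]


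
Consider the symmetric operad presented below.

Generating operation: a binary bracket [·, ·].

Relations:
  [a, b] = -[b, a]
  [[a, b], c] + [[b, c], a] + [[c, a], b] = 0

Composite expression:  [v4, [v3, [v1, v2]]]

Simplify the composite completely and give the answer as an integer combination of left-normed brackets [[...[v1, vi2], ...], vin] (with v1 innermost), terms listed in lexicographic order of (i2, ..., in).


[[[v1, v2], v3], v4]

In the tensor algebra, words opening v1 carry the v1-anchored form.
Composite bracket: [v4, [v3, [v1, v2]]]
The bracket unfolds into 8 signed words via [a, b] = ab - ba (2^3 = 8).
Only words starting with v1 matter:
  from v1v2v3v4, sign +1: term +[[[v1, v2], v3], v4]


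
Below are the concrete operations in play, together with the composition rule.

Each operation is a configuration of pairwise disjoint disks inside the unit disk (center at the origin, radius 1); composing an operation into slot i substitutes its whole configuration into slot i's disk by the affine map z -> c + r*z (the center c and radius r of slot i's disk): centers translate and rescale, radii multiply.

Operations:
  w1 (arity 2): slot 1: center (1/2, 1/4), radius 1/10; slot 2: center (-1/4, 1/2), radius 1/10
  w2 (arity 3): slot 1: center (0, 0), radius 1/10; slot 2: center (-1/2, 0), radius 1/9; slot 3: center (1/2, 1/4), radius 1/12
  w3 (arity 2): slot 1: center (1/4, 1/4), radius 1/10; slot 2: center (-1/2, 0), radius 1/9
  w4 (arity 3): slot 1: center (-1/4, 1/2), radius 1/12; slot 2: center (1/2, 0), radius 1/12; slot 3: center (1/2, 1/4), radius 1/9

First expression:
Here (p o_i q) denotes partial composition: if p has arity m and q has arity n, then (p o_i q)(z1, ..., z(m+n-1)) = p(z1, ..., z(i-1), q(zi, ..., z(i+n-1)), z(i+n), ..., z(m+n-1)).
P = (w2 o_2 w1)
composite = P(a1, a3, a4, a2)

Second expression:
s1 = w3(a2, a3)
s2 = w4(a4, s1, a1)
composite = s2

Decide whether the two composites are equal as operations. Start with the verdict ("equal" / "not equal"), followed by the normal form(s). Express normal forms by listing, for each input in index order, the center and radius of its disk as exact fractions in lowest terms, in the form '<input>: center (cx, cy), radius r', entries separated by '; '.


Reducing the first expression gives a1: center (0, 0), radius 1/10; a2: center (1/2, 1/4), radius 1/12; a3: center (-4/9, 1/36), radius 1/90; a4: center (-19/36, 1/18), radius 1/90
Reducing the second expression gives a1: center (1/2, 1/4), radius 1/9; a2: center (25/48, 1/48), radius 1/120; a3: center (11/24, 0), radius 1/108; a4: center (-1/4, 1/2), radius 1/12
No match — not equal.

not equal: they reduce to a1: center (0, 0), radius 1/10; a2: center (1/2, 1/4), radius 1/12; a3: center (-4/9, 1/36), radius 1/90; a4: center (-19/36, 1/18), radius 1/90 and a1: center (1/2, 1/4), radius 1/9; a2: center (25/48, 1/48), radius 1/120; a3: center (11/24, 0), radius 1/108; a4: center (-1/4, 1/2), radius 1/12


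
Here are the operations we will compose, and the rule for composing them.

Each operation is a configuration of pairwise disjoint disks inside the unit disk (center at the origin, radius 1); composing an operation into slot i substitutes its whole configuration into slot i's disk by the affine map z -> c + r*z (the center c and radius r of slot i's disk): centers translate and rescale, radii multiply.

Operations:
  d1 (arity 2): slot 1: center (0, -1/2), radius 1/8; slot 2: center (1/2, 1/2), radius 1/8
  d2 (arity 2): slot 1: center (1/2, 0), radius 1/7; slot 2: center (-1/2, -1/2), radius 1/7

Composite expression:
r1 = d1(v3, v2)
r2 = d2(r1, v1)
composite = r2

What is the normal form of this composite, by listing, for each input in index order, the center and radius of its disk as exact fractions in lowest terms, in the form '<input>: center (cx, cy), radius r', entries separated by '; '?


Affine substitution under d2: radii multiply and v-centers shift.
input v3: composing its 2 substitution steps yields center (1/2, -1/14), radius 1/56
input v2: composing its 2 substitution steps yields center (4/7, 1/14), radius 1/56
input v1: composing its 1 substitution step yields center (-1/2, -1/2), radius 1/7

v1: center (-1/2, -1/2), radius 1/7; v2: center (4/7, 1/14), radius 1/56; v3: center (1/2, -1/14), radius 1/56


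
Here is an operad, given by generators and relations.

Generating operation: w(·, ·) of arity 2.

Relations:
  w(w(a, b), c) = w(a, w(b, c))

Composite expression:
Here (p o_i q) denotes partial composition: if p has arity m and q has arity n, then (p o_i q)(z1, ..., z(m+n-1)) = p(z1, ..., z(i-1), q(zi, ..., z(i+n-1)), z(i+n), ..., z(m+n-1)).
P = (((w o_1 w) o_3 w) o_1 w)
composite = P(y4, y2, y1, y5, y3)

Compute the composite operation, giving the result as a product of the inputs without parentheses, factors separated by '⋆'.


y4 ⋆ y2 ⋆ y1 ⋆ y5 ⋆ y3

Associativity of w dissolves the nesting; only the y-input order survives.
w(y4, y2) unparenthesizes to y4 ⋆ y2
w(w(y4, y2), y1) unparenthesizes to y4 ⋆ y2 ⋆ y1
w(y5, y3) unparenthesizes to y5 ⋆ y3
w(w(w(y4, y2), y1), w(y5, y3)) unparenthesizes to y4 ⋆ y2 ⋆ y1 ⋆ y5 ⋆ y3


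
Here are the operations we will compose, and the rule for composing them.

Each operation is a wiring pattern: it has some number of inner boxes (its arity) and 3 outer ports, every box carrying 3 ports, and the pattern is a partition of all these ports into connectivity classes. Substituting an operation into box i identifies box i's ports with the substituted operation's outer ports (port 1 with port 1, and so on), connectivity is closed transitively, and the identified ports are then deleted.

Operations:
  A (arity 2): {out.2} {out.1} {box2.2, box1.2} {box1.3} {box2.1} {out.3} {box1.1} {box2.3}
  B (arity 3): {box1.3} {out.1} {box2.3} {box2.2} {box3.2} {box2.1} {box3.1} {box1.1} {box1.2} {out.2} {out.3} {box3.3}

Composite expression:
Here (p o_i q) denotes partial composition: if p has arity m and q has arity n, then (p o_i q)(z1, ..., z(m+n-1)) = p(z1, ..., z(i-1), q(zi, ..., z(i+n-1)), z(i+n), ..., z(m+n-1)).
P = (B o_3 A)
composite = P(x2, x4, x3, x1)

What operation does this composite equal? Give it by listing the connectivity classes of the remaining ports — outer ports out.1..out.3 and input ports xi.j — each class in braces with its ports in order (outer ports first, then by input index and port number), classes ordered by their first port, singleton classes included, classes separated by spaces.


{out.1} {out.2} {out.3} {x1.1} {x1.2, x3.2} {x1.3} {x2.1} {x2.2} {x2.3} {x3.1} {x3.3} {x4.1} {x4.2} {x4.3}

Substituting into B glues patterns; closure does the rest.
the subtree at A composes to {out.1} {out.2} {out.3} {x1.1} {x1.2, x3.2} {x1.3} {x3.1} {x3.3} on (x3, x1); out.j = own outer ports
the subtree at B composes to {out.1} {out.2} {out.3} {x1.1} {x1.2, x3.2} {x1.3} {x2.1} {x2.2} {x2.3} {x3.1} {x3.3} {x4.1} {x4.2} {x4.3} on (x2, x4, x3, x1); out.j = own outer ports


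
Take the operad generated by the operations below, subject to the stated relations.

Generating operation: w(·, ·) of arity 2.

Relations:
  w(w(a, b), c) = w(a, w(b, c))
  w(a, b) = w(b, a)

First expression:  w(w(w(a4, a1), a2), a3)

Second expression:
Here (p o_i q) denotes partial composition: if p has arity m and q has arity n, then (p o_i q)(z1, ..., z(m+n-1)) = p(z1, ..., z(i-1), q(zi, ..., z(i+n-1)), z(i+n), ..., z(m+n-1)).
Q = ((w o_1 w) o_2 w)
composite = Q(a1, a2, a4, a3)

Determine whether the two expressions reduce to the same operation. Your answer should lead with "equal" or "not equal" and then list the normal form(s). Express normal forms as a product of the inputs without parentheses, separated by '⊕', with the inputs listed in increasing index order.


The first expression, normalized: a1 ⊕ a2 ⊕ a3 ⊕ a4
The second expression, normalized: a1 ⊕ a2 ⊕ a3 ⊕ a4
Identical normal forms: equal.

equal: each reduces to a1 ⊕ a2 ⊕ a3 ⊕ a4


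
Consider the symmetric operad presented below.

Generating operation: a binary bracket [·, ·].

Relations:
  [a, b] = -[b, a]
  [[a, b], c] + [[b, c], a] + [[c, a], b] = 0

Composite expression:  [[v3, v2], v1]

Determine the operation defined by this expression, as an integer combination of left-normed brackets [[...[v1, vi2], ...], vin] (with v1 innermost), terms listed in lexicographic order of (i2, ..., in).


Skip Jacobi rewriting: expand, keep v1-initial words, read off terms.
Composite bracket: [[v3, v2], v1]
Expanding via [a, b] = ab - ba: 4 signed words (2^2 = 4).
The v1-initial words carry the normal form:
  v1v2v3 appears with sign +1, giving the term +[[v1, v2], v3]
  v1v3v2 appears with sign -1, giving the term -[[v1, v3], v2]

[[v1, v2], v3] - [[v1, v3], v2]


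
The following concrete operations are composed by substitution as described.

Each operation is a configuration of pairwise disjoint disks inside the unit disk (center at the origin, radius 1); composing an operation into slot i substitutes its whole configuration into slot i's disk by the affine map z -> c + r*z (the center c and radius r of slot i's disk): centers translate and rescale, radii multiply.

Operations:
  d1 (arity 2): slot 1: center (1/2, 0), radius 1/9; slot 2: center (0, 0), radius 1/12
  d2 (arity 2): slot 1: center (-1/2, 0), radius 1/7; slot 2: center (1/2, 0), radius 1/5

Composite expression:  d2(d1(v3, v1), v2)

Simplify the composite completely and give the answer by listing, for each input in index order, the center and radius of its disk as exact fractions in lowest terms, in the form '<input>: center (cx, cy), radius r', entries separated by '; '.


v1: center (-1/2, 0), radius 1/84; v2: center (1/2, 0), radius 1/5; v3: center (-3/7, 0), radius 1/63

Each v-disk chains the slot maps above it in d2; radii multiply.
for v3, the 2-step affine chain lands on center (-3/7, 0), radius 1/63
for v1, the 2-step affine chain lands on center (-1/2, 0), radius 1/84
for v2, the 1-step affine chain lands on center (1/2, 0), radius 1/5


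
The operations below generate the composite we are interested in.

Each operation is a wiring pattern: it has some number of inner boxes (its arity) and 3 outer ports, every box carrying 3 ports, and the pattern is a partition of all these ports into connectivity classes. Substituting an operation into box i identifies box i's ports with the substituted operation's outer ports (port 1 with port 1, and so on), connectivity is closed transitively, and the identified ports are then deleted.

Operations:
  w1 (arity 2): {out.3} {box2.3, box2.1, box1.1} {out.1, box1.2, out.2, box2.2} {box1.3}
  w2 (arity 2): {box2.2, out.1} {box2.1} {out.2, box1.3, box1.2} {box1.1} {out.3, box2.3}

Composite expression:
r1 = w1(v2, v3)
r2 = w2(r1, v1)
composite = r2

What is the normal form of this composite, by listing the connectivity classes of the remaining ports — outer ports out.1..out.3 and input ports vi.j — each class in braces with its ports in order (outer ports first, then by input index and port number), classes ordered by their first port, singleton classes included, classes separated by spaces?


Connectivity passes through glued w2-boundaries; trace each wire chain.
after w1, the pattern on (v2, v3) reads {out.1, out.2, v2.2, v3.2} {out.3} {v2.1, v3.1, v3.3} {v2.3} (out.j = its outer ports)
after w2, the pattern on (v2, v3, v1) reads {out.1, v1.2} {out.2, v2.2, v3.2} {out.3, v1.3} {v1.1} {v2.1, v3.1, v3.3} {v2.3} (out.j = its outer ports)

{out.1, v1.2} {out.2, v2.2, v3.2} {out.3, v1.3} {v1.1} {v2.1, v3.1, v3.3} {v2.3}


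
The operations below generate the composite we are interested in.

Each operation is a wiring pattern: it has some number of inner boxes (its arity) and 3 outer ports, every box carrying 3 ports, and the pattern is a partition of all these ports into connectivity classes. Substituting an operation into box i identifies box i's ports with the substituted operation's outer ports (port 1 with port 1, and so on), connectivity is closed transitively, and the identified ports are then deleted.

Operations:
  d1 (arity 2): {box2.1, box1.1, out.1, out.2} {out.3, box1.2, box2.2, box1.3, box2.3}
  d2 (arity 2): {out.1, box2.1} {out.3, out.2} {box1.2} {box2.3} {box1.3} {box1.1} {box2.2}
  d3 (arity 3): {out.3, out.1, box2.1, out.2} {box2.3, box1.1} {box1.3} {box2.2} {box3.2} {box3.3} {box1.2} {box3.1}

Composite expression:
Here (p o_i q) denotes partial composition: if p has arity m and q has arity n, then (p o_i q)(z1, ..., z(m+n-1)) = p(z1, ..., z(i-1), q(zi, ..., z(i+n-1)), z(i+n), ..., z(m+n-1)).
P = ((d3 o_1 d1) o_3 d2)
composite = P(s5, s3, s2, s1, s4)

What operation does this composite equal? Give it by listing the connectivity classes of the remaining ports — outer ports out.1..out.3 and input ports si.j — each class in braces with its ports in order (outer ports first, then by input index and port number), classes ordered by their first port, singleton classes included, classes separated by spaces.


{out.1, out.2, out.3, s1.1} {s1.2} {s1.3} {s2.1} {s2.2} {s2.3} {s3.1, s5.1} {s3.2, s3.3, s5.2, s5.3} {s4.1} {s4.2} {s4.3}

Two ports join when wires chain via d3-identified ports.
stage d1: inputs (s5, s3), connectivity {out.1, out.2, s3.1, s5.1} {out.3, s3.2, s3.3, s5.2, s5.3}, out.j its boundary
stage d2: inputs (s2, s1), connectivity {out.1, s1.1} {out.2, out.3} {s1.2} {s1.3} {s2.1} {s2.2} {s2.3}, out.j its boundary
stage d3: inputs (s5, s3, s2, s1, s4), connectivity {out.1, out.2, out.3, s1.1} {s1.2} {s1.3} {s2.1} {s2.2} {s2.3} {s3.1, s5.1} {s3.2, s3.3, s5.2, s5.3} {s4.1} {s4.2} {s4.3}, out.j its boundary


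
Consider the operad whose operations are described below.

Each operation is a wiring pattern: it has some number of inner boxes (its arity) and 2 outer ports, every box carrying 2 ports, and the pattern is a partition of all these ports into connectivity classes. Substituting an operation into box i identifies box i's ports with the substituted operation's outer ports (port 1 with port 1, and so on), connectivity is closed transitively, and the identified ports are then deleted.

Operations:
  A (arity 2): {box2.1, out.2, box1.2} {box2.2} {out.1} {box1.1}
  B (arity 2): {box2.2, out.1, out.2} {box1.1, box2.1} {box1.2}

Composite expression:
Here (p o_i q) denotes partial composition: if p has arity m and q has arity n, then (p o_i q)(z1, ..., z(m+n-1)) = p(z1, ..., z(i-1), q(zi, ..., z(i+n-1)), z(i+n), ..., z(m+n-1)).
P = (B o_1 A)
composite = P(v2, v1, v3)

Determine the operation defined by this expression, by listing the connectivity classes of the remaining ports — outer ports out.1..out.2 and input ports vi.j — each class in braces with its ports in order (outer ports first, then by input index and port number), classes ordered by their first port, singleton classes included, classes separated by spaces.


Connectivity passes through glued B-boundaries; trace each wire chain.
composing A on (v2, v1), with out.j its own outer ports: {out.1} {out.2, v1.1, v2.2} {v1.2} {v2.1}
composing B on (v2, v1, v3), with out.j its own outer ports: {out.1, out.2, v3.2} {v1.1, v2.2} {v1.2} {v2.1} {v3.1}

{out.1, out.2, v3.2} {v1.1, v2.2} {v1.2} {v2.1} {v3.1}


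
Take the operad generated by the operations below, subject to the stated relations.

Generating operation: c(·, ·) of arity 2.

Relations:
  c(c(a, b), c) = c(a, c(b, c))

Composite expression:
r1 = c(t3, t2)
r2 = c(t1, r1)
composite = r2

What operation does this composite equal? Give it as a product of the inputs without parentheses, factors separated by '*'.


t1 * t3 * t2

Every regrouping of c is equal, so read the t-inputs in written order.
c(t3, t2) spells out as t3 * t2
c(t1, c(t3, t2)) spells out as t1 * t3 * t2


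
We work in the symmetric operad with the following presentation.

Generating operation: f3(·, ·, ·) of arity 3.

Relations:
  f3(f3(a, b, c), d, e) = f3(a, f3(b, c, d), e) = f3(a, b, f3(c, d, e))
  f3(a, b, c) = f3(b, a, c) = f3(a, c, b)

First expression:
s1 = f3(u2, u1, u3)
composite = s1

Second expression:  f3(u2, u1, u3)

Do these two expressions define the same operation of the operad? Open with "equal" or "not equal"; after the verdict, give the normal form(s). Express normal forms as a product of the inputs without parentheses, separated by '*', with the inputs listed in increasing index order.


Normal form of the first expression: u1 * u2 * u3
Normal form of the second expression: u1 * u2 * u3
One common form — equal.

equal; the common form is u1 * u2 * u3


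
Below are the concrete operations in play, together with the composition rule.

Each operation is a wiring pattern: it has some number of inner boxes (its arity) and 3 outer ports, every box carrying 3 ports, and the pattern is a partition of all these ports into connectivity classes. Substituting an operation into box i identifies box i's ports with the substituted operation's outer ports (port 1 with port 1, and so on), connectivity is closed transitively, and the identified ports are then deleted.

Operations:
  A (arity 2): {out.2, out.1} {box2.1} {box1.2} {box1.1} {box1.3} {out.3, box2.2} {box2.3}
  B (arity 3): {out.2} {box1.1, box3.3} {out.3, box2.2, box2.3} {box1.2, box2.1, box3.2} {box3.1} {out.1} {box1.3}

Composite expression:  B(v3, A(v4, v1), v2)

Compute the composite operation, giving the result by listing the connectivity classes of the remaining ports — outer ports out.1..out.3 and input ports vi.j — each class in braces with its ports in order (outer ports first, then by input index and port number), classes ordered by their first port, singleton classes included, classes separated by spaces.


{out.1} {out.2} {out.3, v1.2, v2.2, v3.2} {v1.1} {v1.3} {v2.1} {v2.3, v3.1} {v3.3} {v4.1} {v4.2} {v4.3}

Reachability decides: close wires over B-identified ports.
through A, on inputs (v4, v1): {out.1, out.2} {out.3, v1.2} {v1.1} {v1.3} {v4.1} {v4.2} {v4.3} (out.j = stage outer ports)
through B, on inputs (v3, v4, v1, v2): {out.1} {out.2} {out.3, v1.2, v2.2, v3.2} {v1.1} {v1.3} {v2.1} {v2.3, v3.1} {v3.3} {v4.1} {v4.2} {v4.3} (out.j = stage outer ports)


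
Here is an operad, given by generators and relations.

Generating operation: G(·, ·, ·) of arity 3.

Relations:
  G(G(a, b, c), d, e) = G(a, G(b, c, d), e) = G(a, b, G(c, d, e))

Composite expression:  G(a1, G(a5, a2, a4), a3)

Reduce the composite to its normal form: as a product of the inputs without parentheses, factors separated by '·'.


a1 · a5 · a2 · a4 · a3

Under associativity of G, the answer is the a's in reading order.
G(a5, a2, a4) spells out as a5 · a2 · a4
G(a1, G(a5, a2, a4), a3) spells out as a1 · a5 · a2 · a4 · a3


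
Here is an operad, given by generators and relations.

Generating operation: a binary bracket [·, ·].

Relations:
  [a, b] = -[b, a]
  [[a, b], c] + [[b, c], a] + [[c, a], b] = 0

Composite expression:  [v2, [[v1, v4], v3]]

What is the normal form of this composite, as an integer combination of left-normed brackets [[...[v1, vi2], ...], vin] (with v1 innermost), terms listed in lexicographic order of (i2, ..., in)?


Left-normed coefficients sit on the v1-initial expansion words.
Composite bracket: [v2, [[v1, v4], v3]]
Expanding via [a, b] = ab - ba: 8 signed words (2^3 = 8).
Words beginning with v1 determine it all:
  sign of v1v4v3v2 is -1, so it contributes -[[[v1, v4], v3], v2]

-[[[v1, v4], v3], v2]


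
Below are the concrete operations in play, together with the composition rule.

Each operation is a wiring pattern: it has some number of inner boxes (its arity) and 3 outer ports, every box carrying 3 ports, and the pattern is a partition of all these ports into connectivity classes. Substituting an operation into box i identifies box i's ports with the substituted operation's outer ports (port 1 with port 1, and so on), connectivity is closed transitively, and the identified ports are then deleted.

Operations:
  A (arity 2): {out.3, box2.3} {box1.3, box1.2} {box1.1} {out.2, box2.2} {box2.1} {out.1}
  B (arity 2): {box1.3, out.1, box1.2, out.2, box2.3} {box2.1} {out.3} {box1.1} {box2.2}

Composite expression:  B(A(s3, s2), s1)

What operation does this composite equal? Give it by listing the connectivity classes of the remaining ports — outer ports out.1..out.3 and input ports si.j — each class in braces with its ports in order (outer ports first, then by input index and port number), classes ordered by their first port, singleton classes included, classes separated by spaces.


{out.1, out.2, s1.3, s2.2, s2.3} {out.3} {s1.1} {s1.2} {s2.1} {s3.1} {s3.2, s3.3}

Treat the ports identified at B as solder joints: merge, then drop.
through A, on inputs (s3, s2): {out.1} {out.2, s2.2} {out.3, s2.3} {s2.1} {s3.1} {s3.2, s3.3} (out.j = stage outer ports)
through B, on inputs (s3, s2, s1): {out.1, out.2, s1.3, s2.2, s2.3} {out.3} {s1.1} {s1.2} {s2.1} {s3.1} {s3.2, s3.3} (out.j = stage outer ports)


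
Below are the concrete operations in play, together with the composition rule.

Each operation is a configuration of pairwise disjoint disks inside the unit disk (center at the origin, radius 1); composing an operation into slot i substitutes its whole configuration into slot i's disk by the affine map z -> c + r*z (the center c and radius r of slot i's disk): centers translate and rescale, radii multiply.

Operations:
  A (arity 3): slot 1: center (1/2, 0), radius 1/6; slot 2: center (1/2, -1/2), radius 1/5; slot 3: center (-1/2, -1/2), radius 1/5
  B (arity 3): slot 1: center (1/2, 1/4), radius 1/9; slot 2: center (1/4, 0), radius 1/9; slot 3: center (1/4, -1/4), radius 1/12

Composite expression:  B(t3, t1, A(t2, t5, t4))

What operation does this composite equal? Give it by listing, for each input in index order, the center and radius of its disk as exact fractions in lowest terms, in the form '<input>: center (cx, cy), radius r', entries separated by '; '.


t1: center (1/4, 0), radius 1/9; t2: center (7/24, -1/4), radius 1/72; t3: center (1/2, 1/4), radius 1/9; t4: center (5/24, -7/24), radius 1/60; t5: center (7/24, -7/24), radius 1/60

Each t-disk chains the slot maps above it in B; radii multiply.
for t3, the 1-step affine chain lands on center (1/2, 1/4), radius 1/9
for t1, the 1-step affine chain lands on center (1/4, 0), radius 1/9
for t2, the 2-step affine chain lands on center (7/24, -1/4), radius 1/72
for t5, the 2-step affine chain lands on center (7/24, -7/24), radius 1/60
for t4, the 2-step affine chain lands on center (5/24, -7/24), radius 1/60


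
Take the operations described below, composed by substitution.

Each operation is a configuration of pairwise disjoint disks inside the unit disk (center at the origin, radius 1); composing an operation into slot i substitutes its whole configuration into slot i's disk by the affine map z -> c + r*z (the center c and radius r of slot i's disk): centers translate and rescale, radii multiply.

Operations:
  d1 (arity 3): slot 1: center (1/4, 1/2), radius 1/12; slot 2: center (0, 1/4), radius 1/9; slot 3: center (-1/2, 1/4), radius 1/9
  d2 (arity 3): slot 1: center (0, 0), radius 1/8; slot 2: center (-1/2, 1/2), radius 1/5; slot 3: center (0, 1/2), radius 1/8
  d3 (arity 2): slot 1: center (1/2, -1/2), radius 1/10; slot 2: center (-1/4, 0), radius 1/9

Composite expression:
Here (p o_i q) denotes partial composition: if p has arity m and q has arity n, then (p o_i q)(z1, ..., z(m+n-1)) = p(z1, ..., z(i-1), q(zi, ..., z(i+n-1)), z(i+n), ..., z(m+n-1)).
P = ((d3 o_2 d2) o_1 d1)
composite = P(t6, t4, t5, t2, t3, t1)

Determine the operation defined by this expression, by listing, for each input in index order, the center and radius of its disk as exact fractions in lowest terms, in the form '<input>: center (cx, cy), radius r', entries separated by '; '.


t1: center (-1/4, 1/18), radius 1/72; t2: center (-1/4, 0), radius 1/72; t3: center (-11/36, 1/18), radius 1/45; t4: center (1/2, -19/40), radius 1/90; t5: center (9/20, -19/40), radius 1/90; t6: center (21/40, -9/20), radius 1/120

Each t-disk chains the slot maps above it in d3; radii multiply.
tracing t6 down its 2-map path: center (21/40, -9/20), radius 1/120
tracing t4 down its 2-map path: center (1/2, -19/40), radius 1/90
tracing t5 down its 2-map path: center (9/20, -19/40), radius 1/90
tracing t2 down its 2-map path: center (-1/4, 0), radius 1/72
tracing t3 down its 2-map path: center (-11/36, 1/18), radius 1/45
tracing t1 down its 2-map path: center (-1/4, 1/18), radius 1/72


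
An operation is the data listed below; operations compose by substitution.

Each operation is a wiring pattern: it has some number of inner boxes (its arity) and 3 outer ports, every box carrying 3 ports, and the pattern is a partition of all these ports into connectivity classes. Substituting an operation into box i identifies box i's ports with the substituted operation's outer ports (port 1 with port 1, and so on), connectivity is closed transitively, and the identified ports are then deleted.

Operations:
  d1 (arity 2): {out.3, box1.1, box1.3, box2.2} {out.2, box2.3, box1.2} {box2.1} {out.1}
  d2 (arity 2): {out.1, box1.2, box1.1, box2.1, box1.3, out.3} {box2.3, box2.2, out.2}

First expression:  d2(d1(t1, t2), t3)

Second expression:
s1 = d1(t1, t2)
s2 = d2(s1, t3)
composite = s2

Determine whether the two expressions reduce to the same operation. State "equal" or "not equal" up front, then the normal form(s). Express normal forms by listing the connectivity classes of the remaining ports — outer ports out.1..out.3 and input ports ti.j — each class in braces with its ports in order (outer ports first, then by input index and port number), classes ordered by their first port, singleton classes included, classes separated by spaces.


equal: each reduces to {out.1, out.3, t1.1, t1.2, t1.3, t2.2, t2.3, t3.1} {out.2, t3.2, t3.3} {t2.1}

Normal form of the first expression: {out.1, out.3, t1.1, t1.2, t1.3, t2.2, t2.3, t3.1} {out.2, t3.2, t3.3} {t2.1}
Normal form of the second expression: {out.1, out.3, t1.1, t1.2, t1.3, t2.2, t2.3, t3.1} {out.2, t3.2, t3.3} {t2.1}
One common form — equal.


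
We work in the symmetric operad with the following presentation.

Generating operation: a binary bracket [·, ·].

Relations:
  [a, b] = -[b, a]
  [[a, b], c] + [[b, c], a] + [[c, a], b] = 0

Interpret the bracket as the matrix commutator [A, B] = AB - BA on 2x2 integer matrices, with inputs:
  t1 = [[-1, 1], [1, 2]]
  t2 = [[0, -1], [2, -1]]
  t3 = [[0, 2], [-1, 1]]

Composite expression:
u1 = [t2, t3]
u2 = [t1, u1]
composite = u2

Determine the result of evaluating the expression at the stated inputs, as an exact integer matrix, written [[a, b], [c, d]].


[t2, t3] = [[-3, 1], [-1, 3]]
[t1, [t2, t3]] = [[-2, 3], [-9, 2]]

[[-2, 3], [-9, 2]]


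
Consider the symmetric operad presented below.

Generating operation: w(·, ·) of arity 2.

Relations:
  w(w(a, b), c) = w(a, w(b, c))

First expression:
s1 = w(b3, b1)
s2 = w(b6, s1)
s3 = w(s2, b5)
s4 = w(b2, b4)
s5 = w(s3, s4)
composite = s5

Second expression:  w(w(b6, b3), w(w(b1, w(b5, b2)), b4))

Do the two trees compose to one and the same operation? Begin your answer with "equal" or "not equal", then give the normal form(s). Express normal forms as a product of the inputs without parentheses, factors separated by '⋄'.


The first composite normalizes to b6 ⋄ b3 ⋄ b1 ⋄ b5 ⋄ b2 ⋄ b4
The second composite normalizes to b6 ⋄ b3 ⋄ b1 ⋄ b5 ⋄ b2 ⋄ b4
Same normal form: equal.

equal: each reduces to b6 ⋄ b3 ⋄ b1 ⋄ b5 ⋄ b2 ⋄ b4


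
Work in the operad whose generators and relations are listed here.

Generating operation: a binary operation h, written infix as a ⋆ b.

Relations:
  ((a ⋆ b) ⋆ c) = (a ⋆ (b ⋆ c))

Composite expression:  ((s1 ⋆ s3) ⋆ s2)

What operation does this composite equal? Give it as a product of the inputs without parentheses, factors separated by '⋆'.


s1 ⋆ s3 ⋆ s2

Associativity of h dissolves the nesting; only the s-input order survives.
(s1 ⋆ s3) flattens to s1 ⋆ s3
((s1 ⋆ s3) ⋆ s2) flattens to s1 ⋆ s3 ⋆ s2


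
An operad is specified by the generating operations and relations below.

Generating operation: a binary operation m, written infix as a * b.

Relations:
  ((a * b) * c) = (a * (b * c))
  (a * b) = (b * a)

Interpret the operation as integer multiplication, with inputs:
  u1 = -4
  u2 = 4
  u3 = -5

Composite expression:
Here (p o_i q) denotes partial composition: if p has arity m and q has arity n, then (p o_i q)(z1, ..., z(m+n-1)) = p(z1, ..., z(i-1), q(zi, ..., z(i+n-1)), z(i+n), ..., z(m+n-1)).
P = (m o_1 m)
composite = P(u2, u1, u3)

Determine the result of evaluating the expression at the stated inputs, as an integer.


80

(u2 * u1) = -16
((u2 * u1) * u3) = 80


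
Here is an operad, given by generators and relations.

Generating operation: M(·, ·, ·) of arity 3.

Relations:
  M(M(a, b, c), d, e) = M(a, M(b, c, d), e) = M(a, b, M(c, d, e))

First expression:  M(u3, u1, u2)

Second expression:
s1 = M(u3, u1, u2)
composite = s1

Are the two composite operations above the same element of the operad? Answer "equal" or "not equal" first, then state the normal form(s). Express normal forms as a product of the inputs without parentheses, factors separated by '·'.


The first expression, normalized: u3 · u1 · u2
The second expression, normalized: u3 · u1 · u2
Identical normal forms: equal.

equal; the common form is u3 · u1 · u2


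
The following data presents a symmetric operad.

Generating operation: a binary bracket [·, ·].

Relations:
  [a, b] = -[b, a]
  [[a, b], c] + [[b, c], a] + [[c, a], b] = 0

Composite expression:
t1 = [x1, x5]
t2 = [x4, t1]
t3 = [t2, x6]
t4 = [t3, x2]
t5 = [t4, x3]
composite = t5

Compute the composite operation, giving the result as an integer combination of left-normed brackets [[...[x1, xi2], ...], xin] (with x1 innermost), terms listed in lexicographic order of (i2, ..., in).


-[[[[[x1, x5], x4], x6], x2], x3]

Expand each bracket as ab - ba; the x1-initial words give the coefficients.
Composite bracket: [[[[x4, [x1, x5]], x6], x2], x3]
Applying ab - ba throughout gives 32 signed words (2^5 = 32).
Words beginning with x1 determine it all:
  from x1x5x4x6x2x3, sign -1: term -[[[[[x1, x5], x4], x6], x2], x3]


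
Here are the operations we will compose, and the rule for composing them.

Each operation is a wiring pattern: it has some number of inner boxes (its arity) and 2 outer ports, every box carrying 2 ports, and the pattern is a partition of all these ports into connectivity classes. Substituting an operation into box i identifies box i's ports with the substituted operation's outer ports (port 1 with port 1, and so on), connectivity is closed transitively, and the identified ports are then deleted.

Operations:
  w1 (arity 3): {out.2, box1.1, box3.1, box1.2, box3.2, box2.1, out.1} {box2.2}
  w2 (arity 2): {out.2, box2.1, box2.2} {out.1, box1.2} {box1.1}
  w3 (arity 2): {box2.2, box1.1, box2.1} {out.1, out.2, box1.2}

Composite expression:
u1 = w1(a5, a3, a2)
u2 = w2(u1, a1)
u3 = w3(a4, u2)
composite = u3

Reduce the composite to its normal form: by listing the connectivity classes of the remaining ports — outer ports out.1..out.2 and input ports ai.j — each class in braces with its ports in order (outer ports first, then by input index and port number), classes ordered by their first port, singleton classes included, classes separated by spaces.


Connectivity passes through glued w3-boundaries; trace each wire chain.
after w1, the pattern on (a5, a3, a2) reads {out.1, out.2, a2.1, a2.2, a3.1, a5.1, a5.2} {a3.2} (out.j = its outer ports)
after w2, the pattern on (a5, a3, a2, a1) reads {out.1, a2.1, a2.2, a3.1, a5.1, a5.2} {out.2, a1.1, a1.2} {a3.2} (out.j = its outer ports)
after w3, the pattern on (a4, a5, a3, a2, a1) reads {out.1, out.2, a4.2} {a1.1, a1.2, a2.1, a2.2, a3.1, a4.1, a5.1, a5.2} {a3.2} (out.j = its outer ports)

{out.1, out.2, a4.2} {a1.1, a1.2, a2.1, a2.2, a3.1, a4.1, a5.1, a5.2} {a3.2}


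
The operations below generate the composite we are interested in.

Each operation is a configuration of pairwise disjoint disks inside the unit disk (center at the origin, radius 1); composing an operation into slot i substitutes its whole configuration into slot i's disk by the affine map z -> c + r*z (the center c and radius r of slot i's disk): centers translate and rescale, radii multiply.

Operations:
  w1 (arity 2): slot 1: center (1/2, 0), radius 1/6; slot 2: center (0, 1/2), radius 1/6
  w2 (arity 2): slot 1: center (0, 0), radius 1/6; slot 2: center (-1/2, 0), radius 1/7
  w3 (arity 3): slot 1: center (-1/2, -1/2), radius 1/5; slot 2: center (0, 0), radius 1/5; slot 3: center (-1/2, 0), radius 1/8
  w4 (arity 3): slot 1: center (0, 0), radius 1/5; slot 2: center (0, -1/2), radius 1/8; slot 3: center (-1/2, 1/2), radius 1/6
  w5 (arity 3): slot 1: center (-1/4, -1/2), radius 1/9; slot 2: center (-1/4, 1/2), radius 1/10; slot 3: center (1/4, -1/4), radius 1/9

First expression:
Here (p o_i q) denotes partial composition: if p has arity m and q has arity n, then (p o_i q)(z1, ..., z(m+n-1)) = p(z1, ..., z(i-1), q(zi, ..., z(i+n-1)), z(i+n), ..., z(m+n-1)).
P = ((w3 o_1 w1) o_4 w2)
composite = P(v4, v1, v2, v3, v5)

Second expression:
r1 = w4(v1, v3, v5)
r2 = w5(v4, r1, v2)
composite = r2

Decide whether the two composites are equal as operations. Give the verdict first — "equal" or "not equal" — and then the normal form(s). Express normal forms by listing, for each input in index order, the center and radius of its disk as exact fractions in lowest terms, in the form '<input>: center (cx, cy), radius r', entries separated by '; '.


not equal; first: v1: center (-1/2, -2/5), radius 1/30; v2: center (0, 0), radius 1/5; v3: center (-1/2, 0), radius 1/48; v4: center (-2/5, -1/2), radius 1/30; v5: center (-9/16, 0), radius 1/56; second: v1: center (-1/4, 1/2), radius 1/50; v2: center (1/4, -1/4), radius 1/9; v3: center (-1/4, 9/20), radius 1/80; v4: center (-1/4, -1/2), radius 1/9; v5: center (-3/10, 11/20), radius 1/60


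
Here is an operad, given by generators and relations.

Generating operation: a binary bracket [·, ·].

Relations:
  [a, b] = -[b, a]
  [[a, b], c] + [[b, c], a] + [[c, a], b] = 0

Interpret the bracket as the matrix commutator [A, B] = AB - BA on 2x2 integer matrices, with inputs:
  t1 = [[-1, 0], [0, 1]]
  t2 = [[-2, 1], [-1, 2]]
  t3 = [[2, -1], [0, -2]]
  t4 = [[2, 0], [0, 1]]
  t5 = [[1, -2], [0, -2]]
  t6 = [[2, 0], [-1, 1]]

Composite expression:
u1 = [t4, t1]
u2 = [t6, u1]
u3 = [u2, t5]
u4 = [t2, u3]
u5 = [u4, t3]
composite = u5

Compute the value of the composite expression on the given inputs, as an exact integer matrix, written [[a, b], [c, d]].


[[0, 0], [0, 0]]


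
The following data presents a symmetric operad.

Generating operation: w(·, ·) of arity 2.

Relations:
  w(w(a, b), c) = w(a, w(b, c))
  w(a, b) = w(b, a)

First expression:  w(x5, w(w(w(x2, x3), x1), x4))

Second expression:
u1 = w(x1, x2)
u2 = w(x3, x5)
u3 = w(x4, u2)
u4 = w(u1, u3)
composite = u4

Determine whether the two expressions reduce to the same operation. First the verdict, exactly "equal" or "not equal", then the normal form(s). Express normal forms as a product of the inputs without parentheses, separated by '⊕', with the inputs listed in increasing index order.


equal: each reduces to x1 ⊕ x2 ⊕ x3 ⊕ x4 ⊕ x5

The first composite normalizes to x1 ⊕ x2 ⊕ x3 ⊕ x4 ⊕ x5
The second composite normalizes to x1 ⊕ x2 ⊕ x3 ⊕ x4 ⊕ x5
Both agree, so they are equal.


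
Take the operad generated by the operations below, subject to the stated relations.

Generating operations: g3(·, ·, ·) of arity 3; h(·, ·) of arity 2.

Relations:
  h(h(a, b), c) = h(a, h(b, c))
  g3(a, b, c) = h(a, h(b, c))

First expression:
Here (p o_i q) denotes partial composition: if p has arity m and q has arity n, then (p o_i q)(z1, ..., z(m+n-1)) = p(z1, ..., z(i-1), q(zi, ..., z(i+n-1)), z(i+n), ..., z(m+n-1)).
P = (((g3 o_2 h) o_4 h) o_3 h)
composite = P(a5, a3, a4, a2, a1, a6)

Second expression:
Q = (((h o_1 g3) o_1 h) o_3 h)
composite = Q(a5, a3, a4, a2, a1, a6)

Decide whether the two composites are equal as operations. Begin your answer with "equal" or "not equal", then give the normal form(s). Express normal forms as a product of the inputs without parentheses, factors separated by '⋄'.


equal: each reduces to a5 ⋄ a3 ⋄ a4 ⋄ a2 ⋄ a1 ⋄ a6


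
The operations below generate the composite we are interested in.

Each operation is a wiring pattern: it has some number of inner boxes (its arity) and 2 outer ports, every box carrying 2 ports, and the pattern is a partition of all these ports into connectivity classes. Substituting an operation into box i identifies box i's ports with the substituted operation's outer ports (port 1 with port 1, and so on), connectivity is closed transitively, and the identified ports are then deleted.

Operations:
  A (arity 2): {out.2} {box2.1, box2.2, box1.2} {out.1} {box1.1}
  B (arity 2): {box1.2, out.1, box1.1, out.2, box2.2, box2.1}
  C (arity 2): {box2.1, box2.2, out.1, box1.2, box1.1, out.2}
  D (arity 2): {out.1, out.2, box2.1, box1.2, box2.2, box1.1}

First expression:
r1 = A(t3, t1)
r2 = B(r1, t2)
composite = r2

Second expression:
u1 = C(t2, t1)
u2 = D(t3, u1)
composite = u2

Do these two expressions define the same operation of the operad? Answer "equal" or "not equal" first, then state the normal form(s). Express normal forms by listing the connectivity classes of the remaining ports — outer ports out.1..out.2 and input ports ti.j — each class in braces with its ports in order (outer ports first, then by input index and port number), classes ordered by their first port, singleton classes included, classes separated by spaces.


not equal; the first gives {out.1, out.2, t2.1, t2.2} {t1.1, t1.2, t3.2} {t3.1} and the second {out.1, out.2, t1.1, t1.2, t2.1, t2.2, t3.1, t3.2}

Normal form of the first expression: {out.1, out.2, t2.1, t2.2} {t1.1, t1.2, t3.2} {t3.1}
Normal form of the second expression: {out.1, out.2, t1.1, t1.2, t2.1, t2.2, t3.1, t3.2}
The forms do not match — not equal.
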